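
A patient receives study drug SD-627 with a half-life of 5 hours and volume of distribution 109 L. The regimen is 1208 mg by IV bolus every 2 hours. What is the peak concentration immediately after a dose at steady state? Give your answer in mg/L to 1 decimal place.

45.8 mg/L

Over one 2-h interval, 2/5 ≈ 0.4 half-lives elapse, leaving f ≈ 0.7579 of each dose.
At steady state, accumulation factor R = 1/(1 − e^(−kτ)) ≈ 4.1305.
Each bolus raises the concentration by D/Vd = 1208/109 ≈ 11.083 mg/L.
Steady-state peak Cmax,ss = C₀·R ≈ 11.083 × 4.1305 ≈ 45.778 mg/L.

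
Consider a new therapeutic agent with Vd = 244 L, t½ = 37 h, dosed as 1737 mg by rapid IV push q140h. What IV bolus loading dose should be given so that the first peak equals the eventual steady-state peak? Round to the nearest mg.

f = (1/2)^(140/37) ≈ 0.072605; accumulation ratio R = 1/(1−f) ≈ 1.07829.
Loading dose to hit Cmax,ss on first dose: D_load = D_maint·R ≈ 1737 × 1.07829 ≈ 1872.99 mg.

1873 mg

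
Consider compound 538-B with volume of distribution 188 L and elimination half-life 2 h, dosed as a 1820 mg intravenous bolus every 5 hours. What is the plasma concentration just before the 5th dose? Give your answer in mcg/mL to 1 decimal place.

2.1 mcg/mL

f = (1/2)^(τ/t½) = (1/2)^(5/2) ≈ 0.1768.
C₀ = D/Vd = 1820/188 ≈ 9.681 mcg/mL.
Before the 5th dose, 4 doses have been given. Superposition: Cmin = C₀·(f + f² + … + f^4).
≈ 9.681 × (0.1768 + 0.0313 + 0.0055 + 0.0010) ≈ 9.681 × 0.2146 ≈ 2.078 mcg/mL.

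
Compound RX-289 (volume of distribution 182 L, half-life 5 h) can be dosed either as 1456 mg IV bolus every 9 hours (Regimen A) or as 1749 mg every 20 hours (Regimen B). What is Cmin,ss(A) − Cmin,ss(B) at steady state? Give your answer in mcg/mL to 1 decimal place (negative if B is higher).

Regimen A: f = (1/2)^(9/5) ≈ 0.2872; Cmin,ss = (1456/182)·f/(1−f) ≈ 3.223 mcg/mL.
Regimen B: f = (1/2)^(20/5) ≈ 0.0625; Cmin,ss = (1749/182)·f/(1−f) ≈ 0.641 mcg/mL.
Difference ≈ 3.223 − 0.641 ≈ 2.582 mcg/mL.

2.6 mcg/mL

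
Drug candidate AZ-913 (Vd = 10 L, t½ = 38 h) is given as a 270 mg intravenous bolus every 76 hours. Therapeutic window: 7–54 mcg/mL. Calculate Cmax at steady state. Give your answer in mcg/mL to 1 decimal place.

36.0 mcg/mL

τ = 76 h = 2 half-lives, so f = (1/2)^2 = 0.25.
At steady state, R = 1/(1 − 0.25) = 4/3.
Single-dose peak C₀ = D/Vd = 270/10 = 27 mcg/mL.
Steady-state peak Cmax,ss = C₀·R = 27 × 4/3 ≈ 36.000 mcg/mL.
Peak 36.0 mcg/mL vs MTC 54 mcg/mL: below toxic threshold.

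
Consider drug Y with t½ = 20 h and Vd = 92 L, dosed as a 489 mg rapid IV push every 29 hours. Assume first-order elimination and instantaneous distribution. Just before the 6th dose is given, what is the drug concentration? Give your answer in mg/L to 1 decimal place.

3.0 mg/L

f = (1/2)^(τ/t½) = (1/2)^(29/20) ≈ 0.3660.
C₀ = D/Vd = 489/92 ≈ 5.315 mg/L.
Before the 6th dose, 5 doses have been given. Superposition: Cmin = C₀·(f + f² + … + f^5).
≈ 5.315 × (0.3660 + 0.1340 + 0.0490 + 0.0179 + 0.0066) ≈ 5.315 × 0.5735 ≈ 3.048 mg/L.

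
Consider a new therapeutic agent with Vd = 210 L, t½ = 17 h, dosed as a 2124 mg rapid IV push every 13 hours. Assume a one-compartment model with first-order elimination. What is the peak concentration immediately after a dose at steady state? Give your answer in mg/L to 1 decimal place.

24.6 mg/L

τ/t½ = 13/17 ≈ 0.76471, so fraction remaining f = (1/2)^(13/17) ≈ 0.5886.
Accumulation ratio R = 1/(1 − f) ≈ 1/0.4114 ≈ 2.4307.
Each bolus raises the concentration by D/Vd = 2124/210 ≈ 10.114 mg/L.
Steady-state peak Cmax,ss = C₀·R ≈ 10.114 × 2.4307 ≈ 24.584 mg/L.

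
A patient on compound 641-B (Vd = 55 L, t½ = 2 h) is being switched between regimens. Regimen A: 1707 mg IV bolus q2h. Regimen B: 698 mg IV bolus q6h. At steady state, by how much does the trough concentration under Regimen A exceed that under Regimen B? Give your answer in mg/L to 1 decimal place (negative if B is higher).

Regimen A: f = (1/2)^(2/2) ≈ 0.5000; Cmin,ss = (1707/55)·f/(1−f) ≈ 31.036 mg/L.
Regimen B: f = (1/2)^(6/2) ≈ 0.1250; Cmin,ss = (698/55)·f/(1−f) ≈ 1.813 mg/L.
Difference ≈ 31.036 − 1.813 ≈ 29.223 mg/L.

29.2 mg/L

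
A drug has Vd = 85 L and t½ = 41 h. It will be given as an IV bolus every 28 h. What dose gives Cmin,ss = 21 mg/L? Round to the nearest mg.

1081 mg

τ/t½ = 28/41 ≈ 0.68293, so f = (1/2)^(28/41) ≈ 0.622900.
Cmin,ss = (D/Vd)·f/(1−f), so D = Cmin,ss·Vd·(1−f)/f.
D = 21 × 85 × (1−f)/f ≈ 21 × 85 × 0.60539 ≈ 1080.62 mg.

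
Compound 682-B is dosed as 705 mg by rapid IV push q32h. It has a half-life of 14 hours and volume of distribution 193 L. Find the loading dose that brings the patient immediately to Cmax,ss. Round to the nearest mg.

f = (1/2)^(32/14) ≈ 0.205084; accumulation ratio R = 1/(1−f) ≈ 1.25799.
Loading dose to hit Cmax,ss on first dose: D_load = D_maint·R ≈ 705 × 1.25799 ≈ 886.88 mg.

887 mg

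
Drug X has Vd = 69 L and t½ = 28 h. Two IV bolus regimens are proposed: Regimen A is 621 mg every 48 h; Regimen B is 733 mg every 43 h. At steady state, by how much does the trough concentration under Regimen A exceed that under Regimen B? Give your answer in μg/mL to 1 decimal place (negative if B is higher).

Regimen A: f = (1/2)^(48/28) ≈ 0.3048; Cmin,ss = (621/69)·f/(1−f) ≈ 3.946 μg/mL.
Regimen B: f = (1/2)^(43/28) ≈ 0.3449; Cmin,ss = (733/69)·f/(1−f) ≈ 5.593 μg/mL.
Difference ≈ 3.946 − 5.593 ≈ -1.647 μg/mL.

-1.6 μg/mL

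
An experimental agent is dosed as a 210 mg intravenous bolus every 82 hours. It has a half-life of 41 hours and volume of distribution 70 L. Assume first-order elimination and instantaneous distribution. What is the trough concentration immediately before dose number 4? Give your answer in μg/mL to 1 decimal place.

f = (1/2)^(τ/t½) = (1/2)^(82/41) ≈ 0.2500.
C₀ = D/Vd = 210/70 ≈ 3.000 μg/mL.
Before the 4th dose, 3 doses have been given. Superposition: Cmin = C₀·(f + f² + … + f^3).
≈ 3.000 × (0.2500 + 0.0625 + 0.0156) ≈ 3.000 × 0.3281 ≈ 0.984 μg/mL.

1.0 μg/mL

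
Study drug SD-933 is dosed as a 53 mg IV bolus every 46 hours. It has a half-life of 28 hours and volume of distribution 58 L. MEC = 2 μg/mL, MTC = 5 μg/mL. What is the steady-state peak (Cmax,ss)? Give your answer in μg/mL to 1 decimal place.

k = ln2/t½ = ln2/28 ≈ 0.024755 h⁻¹; fraction remaining f = e^(−kτ) = e^(−0.024755×46) ≈ 0.3202.
Accumulation ratio R = 1/(1 − f) ≈ 1/0.6798 ≈ 1.4710.
Single-dose peak C₀ = D/Vd = 53/58 ≈ 0.914 μg/mL.
Steady-state peak Cmax,ss = C₀·R ≈ 0.914 × 1.4710 ≈ 1.344 μg/mL.
Peak 1.3 μg/mL vs MTC 5 μg/mL: below toxic threshold.

1.3 μg/mL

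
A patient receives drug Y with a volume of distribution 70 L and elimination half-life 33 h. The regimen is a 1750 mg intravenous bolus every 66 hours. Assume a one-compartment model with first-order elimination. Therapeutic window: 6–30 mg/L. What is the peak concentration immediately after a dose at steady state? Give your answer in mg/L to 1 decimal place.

τ = 66 h = 2 half-lives, so f = (1/2)^2 = 0.25.
Accumulation ratio R = 1/(1 − f) = 1/0.75 = 4/3.
Single-dose peak C₀ = D/Vd = 1750/70 = 25 mg/L.
Steady-state peak Cmax,ss = C₀·R = 25 × 4/3 ≈ 33.333 mg/L.
Peak 33.3 mg/L vs MTC 30 mg/L: exceeds toxic threshold.

33.3 mg/L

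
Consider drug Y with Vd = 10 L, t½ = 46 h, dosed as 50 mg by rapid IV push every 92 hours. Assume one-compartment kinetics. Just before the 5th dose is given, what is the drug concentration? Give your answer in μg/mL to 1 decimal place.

f = (1/2)^(τ/t½) = (1/2)^(92/46) ≈ 0.2500.
C₀ = D/Vd = 50/10 ≈ 5.000 μg/mL.
Before the 5th dose, 4 doses have been given. Superposition: Cmin = C₀·(f + f² + … + f^4).
≈ 5.000 × (0.2500 + 0.0625 + 0.0156 + 0.0039) ≈ 5.000 × 0.3320 ≈ 1.660 μg/mL.

1.7 μg/mL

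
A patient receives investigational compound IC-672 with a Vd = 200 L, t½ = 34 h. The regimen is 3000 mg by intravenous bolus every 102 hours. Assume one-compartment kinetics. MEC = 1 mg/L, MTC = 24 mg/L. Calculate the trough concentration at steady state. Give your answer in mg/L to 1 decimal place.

2.1 mg/L

The dosing interval is 3 half-lives, so f = 2^(−3) = 0.125.
At steady state, R = 1/(1 − 0.125) = 8/7.
Single-dose peak C₀ = D/Vd = 3000/200 = 15 mg/L.
Steady-state peak Cmax,ss = C₀·R = 15 × 8/7 ≈ 17.143 mg/L.
Steady-state trough Cmin,ss = Cmax,ss·f ≈ 17.143 × 0.125 ≈ 2.143 mg/L.
Trough 2.1 mg/L vs MEC 1 mg/L: adequate.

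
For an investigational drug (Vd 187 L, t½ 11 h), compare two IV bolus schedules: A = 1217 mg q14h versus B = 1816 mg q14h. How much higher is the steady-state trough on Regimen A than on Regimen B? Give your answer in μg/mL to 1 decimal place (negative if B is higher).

-2.3 μg/mL

Regimen A: f = (1/2)^(14/11) ≈ 0.4139; Cmin,ss = (1217/187)·f/(1−f) ≈ 4.596 μg/mL.
Regimen B: f = (1/2)^(14/11) ≈ 0.4139; Cmin,ss = (1816/187)·f/(1−f) ≈ 6.858 μg/mL.
Difference ≈ 4.596 − 6.858 ≈ -2.262 μg/mL.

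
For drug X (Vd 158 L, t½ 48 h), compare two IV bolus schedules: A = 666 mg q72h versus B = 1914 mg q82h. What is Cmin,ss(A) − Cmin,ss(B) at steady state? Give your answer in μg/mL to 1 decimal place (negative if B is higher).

Regimen A: f = (1/2)^(72/48) ≈ 0.3536; Cmin,ss = (666/158)·f/(1−f) ≈ 2.306 μg/mL.
Regimen B: f = (1/2)^(82/48) ≈ 0.3060; Cmin,ss = (1914/158)·f/(1−f) ≈ 5.341 μg/mL.
Difference ≈ 2.306 − 5.341 ≈ -3.035 μg/mL.

-3.0 μg/mL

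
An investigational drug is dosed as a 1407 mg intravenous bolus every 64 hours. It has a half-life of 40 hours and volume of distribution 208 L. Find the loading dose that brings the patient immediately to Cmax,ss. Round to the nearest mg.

2100 mg

f = (1/2)^(64/40) ≈ 0.329877; accumulation ratio R = 1/(1−f) ≈ 1.49226.
Loading dose to hit Cmax,ss on first dose: D_load = D_maint·R ≈ 1407 × 1.49226 ≈ 2099.61 mg.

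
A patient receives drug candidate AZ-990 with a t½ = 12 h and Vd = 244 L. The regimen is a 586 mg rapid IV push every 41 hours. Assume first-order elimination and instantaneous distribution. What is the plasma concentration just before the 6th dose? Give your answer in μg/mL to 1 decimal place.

0.2 μg/mL

f = (1/2)^(τ/t½) = (1/2)^(41/12) ≈ 0.0936.
C₀ = D/Vd = 586/244 ≈ 2.402 μg/mL.
Before the 6th dose, 5 doses have been given. Superposition: Cmin = C₀·(f + f² + … + f^5).
≈ 2.402 × (0.0936 + 0.0088 + 0.0008 + 0.0001 + 0.0000) ≈ 2.402 × 0.1033 ≈ 0.248 μg/mL.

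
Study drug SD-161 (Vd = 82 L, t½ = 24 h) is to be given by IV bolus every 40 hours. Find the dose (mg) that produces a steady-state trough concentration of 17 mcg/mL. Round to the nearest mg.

τ/t½ = 40/24 ≈ 1.6667, so f = (1/2)^(40/24) ≈ 0.314980.
Cmin,ss = (D/Vd)·f/(1−f), so D = Cmin,ss·Vd·(1−f)/f.
D = 17 × 82 × (1−f)/f ≈ 17 × 82 × 2.17480 ≈ 3031.67 mg.

3032 mg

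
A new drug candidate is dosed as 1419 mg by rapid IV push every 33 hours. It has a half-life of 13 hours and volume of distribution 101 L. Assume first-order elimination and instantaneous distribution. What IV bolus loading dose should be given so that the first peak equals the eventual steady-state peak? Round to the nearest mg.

f = (1/2)^(33/13) ≈ 0.172126; accumulation ratio R = 1/(1−f) ≈ 1.20791.
Loading dose to hit Cmax,ss on first dose: D_load = D_maint·R ≈ 1419 × 1.20791 ≈ 1714.02 mg.

1714 mg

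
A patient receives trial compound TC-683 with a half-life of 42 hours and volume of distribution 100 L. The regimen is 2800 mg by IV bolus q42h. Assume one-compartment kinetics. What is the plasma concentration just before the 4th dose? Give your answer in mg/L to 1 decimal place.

24.5 mg/L

f = (1/2)^(τ/t½) = (1/2)^(42/42) ≈ 0.5000.
C₀ = D/Vd = 2800/100 ≈ 28.000 mg/L.
Before the 4th dose, 3 doses have been given. Superposition: Cmin = C₀·(f + f² + … + f^3).
≈ 28.000 × (0.5000 + 0.2500 + 0.1250) ≈ 28.000 × 0.8750 ≈ 24.500 mg/L.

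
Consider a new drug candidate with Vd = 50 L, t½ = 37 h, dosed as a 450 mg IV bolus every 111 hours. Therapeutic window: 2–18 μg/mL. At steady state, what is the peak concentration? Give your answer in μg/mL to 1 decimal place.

10.3 μg/mL

The dosing interval is 3 half-lives, so f = 2^(−3) = 0.125.
Accumulation ratio R = 1/(1 − f) = 1/0.875 = 8/7.
Single-dose peak C₀ = D/Vd = 450/50 = 9 μg/mL.
Steady-state peak Cmax,ss = C₀·R = 9 × 8/7 ≈ 10.286 μg/mL.
Peak 10.3 μg/mL vs MTC 18 μg/mL: below toxic threshold.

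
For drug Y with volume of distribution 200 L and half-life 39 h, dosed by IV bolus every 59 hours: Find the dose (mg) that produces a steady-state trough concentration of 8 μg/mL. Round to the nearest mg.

2966 mg

τ/t½ = 59/39 ≈ 1.5128, so f = (1/2)^(59/39) ≈ 0.350425.
Cmin,ss = (D/Vd)·f/(1−f), so D = Cmin,ss·Vd·(1−f)/f.
D = 8 × 200 × (1−f)/f ≈ 8 × 200 × 1.85368 ≈ 2965.89 mg.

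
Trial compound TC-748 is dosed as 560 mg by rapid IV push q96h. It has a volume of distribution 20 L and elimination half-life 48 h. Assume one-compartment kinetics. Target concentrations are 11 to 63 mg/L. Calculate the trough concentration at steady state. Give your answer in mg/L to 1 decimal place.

9.3 mg/L

τ = 96 h = 2 half-lives, so f = (1/2)^2 = 0.25.
At steady state, R = 1/(1 − 0.25) = 4/3.
Single-dose peak C₀ = D/Vd = 560/20 = 28 mg/L.
Steady-state peak Cmax,ss = C₀·R = 28 × 4/3 ≈ 37.333 mg/L.
Steady-state trough Cmin,ss = Cmax,ss·f ≈ 37.333 × 0.25 ≈ 9.333 mg/L.
Trough 9.3 mg/L vs MEC 11 mg/L: subtherapeutic.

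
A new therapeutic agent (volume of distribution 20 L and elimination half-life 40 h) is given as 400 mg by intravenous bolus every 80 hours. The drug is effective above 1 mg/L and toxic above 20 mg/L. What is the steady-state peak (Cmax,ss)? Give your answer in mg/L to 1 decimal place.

The dosing interval is 2 half-lives, so f = 2^(−2) = 0.25.
At steady state, R = 1/(1 − 0.25) = 4/3.
Single-dose peak C₀ = D/Vd = 400/20 = 20 mg/L.
Steady-state peak Cmax,ss = C₀·R = 20 × 4/3 ≈ 26.667 mg/L.
Peak 26.7 mg/L vs MTC 20 mg/L: exceeds toxic threshold.

26.7 mg/L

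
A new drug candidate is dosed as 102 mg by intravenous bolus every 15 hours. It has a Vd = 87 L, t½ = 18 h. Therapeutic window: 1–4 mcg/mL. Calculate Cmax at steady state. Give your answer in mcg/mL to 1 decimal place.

2.7 mcg/mL

k = ln2/t½ = ln2/18 ≈ 0.038508 h⁻¹; fraction remaining f = e^(−kτ) = e^(−0.038508×15) ≈ 0.5612.
Accumulation ratio R = 1/(1 − f) ≈ 1/0.4388 ≈ 2.2789.
Each bolus raises the concentration by D/Vd = 102/87 ≈ 1.172 mcg/mL.
Steady-state peak Cmax,ss = C₀·R ≈ 1.172 × 2.2789 ≈ 2.671 mcg/mL.
Peak 2.7 mcg/mL vs MTC 4 mcg/mL: below toxic threshold.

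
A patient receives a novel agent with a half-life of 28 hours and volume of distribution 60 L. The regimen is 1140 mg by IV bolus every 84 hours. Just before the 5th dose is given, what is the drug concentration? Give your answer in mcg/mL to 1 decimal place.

f = (1/2)^(τ/t½) = (1/2)^(84/28) ≈ 0.1250.
C₀ = D/Vd = 1140/60 ≈ 19.000 mcg/mL.
Before the 5th dose, 4 doses have been given. Superposition: Cmin = C₀·(f + f² + … + f^4).
≈ 19.000 × (0.1250 + 0.0156 + 0.0020 + 0.0002) ≈ 19.000 × 0.1428 ≈ 2.713 mcg/mL.

2.7 mcg/mL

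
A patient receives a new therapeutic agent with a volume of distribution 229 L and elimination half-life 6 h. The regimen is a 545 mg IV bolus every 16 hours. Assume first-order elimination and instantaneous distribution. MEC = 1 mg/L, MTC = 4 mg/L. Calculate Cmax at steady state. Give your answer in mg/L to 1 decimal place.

2.8 mg/L

τ/t½ = 16/6 ≈ 2.6667, so fraction remaining f = (1/2)^(16/6) ≈ 0.1575.
Accumulation ratio R = 1/(1 − f) ≈ 1/0.8425 ≈ 1.1869.
Each bolus raises the concentration by D/Vd = 545/229 ≈ 2.380 mg/L.
Steady-state peak Cmax,ss = C₀·R ≈ 2.380 × 1.1869 ≈ 2.825 mg/L.
Peak 2.8 mg/L vs MTC 4 mg/L: below toxic threshold.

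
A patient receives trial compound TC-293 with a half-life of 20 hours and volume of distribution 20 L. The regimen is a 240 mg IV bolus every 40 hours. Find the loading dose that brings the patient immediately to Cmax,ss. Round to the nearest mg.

f = (1/2)^(40/20) ≈ 0.250000; accumulation ratio R = 1/(1−f) ≈ 1.33333.
Loading dose to hit Cmax,ss on first dose: D_load = D_maint·R ≈ 240 × 1.33333 ≈ 320.00 mg.

320 mg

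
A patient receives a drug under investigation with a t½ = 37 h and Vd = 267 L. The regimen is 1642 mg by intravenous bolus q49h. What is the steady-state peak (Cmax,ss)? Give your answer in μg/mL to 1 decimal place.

10.2 μg/mL

k = ln2/t½ = ln2/37 ≈ 0.018734 h⁻¹; fraction remaining f = e^(−kτ) = e^(−0.018734×49) ≈ 0.3993.
At steady state, accumulation factor R = 1/(1 − e^(−kτ)) ≈ 1.6647.
Single-dose peak C₀ = D/Vd = 1642/267 ≈ 6.150 μg/mL.
Cmax,ss = C₀/(1 − f) ≈ 6.150/0.6007 ≈ 10.238 μg/mL.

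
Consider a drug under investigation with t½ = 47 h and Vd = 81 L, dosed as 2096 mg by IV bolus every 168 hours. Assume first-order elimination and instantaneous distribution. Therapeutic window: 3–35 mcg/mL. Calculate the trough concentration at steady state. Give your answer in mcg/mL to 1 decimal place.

Over one 168-h interval, 168/47 ≈ 3.5745 half-lives elapse, leaving f ≈ 0.0839 of each dose.
Accumulation ratio R = 1/(1 − f) ≈ 1/0.9161 ≈ 1.0916.
Each bolus raises the concentration by D/Vd = 2096/81 ≈ 25.877 mcg/mL.
Steady-state peak Cmax,ss = C₀·R ≈ 25.877 × 1.0916 ≈ 28.247 mcg/mL.
One interval later, Cmin,ss = Cmax,ss·e^(−kτ) ≈ 28.247 × 0.0839 ≈ 2.370 mcg/mL.
Trough 2.4 mcg/mL vs MEC 3 mcg/mL: subtherapeutic.

2.4 mcg/mL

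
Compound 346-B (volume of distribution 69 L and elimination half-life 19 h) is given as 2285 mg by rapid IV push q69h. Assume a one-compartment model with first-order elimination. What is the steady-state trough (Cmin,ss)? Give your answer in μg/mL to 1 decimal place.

2.9 μg/mL

τ/t½ = 69/19 ≈ 3.6316, so fraction remaining f = (1/2)^(69/19) ≈ 0.0807.
At steady state, accumulation factor R = 1/(1 − e^(−kτ)) ≈ 1.0878.
Each bolus raises the concentration by D/Vd = 2285/69 ≈ 33.116 μg/mL.
Steady-state peak Cmax,ss = C₀·R ≈ 33.116 × 1.0878 ≈ 36.024 μg/mL.
Steady-state trough Cmin,ss = Cmax,ss·f ≈ 36.024 × 0.0807 ≈ 2.907 μg/mL.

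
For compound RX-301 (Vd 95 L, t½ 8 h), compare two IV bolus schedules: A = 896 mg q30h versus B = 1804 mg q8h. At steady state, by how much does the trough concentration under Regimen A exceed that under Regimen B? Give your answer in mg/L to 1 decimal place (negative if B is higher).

-18.2 mg/L

Regimen A: f = (1/2)^(30/8) ≈ 0.0743; Cmin,ss = (896/95)·f/(1−f) ≈ 0.757 mg/L.
Regimen B: f = (1/2)^(8/8) ≈ 0.5000; Cmin,ss = (1804/95)·f/(1−f) ≈ 18.989 mg/L.
Difference ≈ 0.757 − 18.989 ≈ -18.232 mg/L.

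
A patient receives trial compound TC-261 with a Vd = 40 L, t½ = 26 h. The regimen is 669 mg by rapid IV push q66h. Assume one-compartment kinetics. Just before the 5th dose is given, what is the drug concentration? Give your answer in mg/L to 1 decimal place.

3.5 mg/L

f = (1/2)^(τ/t½) = (1/2)^(66/26) ≈ 0.1721.
C₀ = D/Vd = 669/40 ≈ 16.725 mg/L.
Before the 5th dose, 4 doses have been given. Superposition: Cmin = C₀·(f + f² + … + f^4).
≈ 16.725 × (0.1721 + 0.0296 + 0.0051 + 0.0009) ≈ 16.725 × 0.2077 ≈ 3.474 mg/L.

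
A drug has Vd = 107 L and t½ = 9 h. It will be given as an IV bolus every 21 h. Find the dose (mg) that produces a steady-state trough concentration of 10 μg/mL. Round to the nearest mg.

4322 mg

τ/t½ = 21/9 ≈ 2.3333, so f = (1/2)^(21/9) ≈ 0.198425.
Cmin,ss = (D/Vd)·f/(1−f), so D = Cmin,ss·Vd·(1−f)/f.
D = 10 × 107 × (1−f)/f ≈ 10 × 107 × 4.03969 ≈ 4322.47 mg.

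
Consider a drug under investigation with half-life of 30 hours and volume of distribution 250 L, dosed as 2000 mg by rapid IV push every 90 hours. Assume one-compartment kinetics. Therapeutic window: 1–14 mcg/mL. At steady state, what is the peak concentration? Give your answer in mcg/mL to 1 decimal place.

τ = 90 h = 3 half-lives, so f = (1/2)^3 = 0.125.
At steady state, R = 1/(1 − 0.125) = 8/7.
Single-dose peak C₀ = D/Vd = 2000/250 = 8 mcg/mL.
Steady-state peak Cmax,ss = C₀·R = 8 × 8/7 ≈ 9.143 mcg/mL.
Peak 9.1 mcg/mL vs MTC 14 mcg/mL: below toxic threshold.

9.1 mcg/mL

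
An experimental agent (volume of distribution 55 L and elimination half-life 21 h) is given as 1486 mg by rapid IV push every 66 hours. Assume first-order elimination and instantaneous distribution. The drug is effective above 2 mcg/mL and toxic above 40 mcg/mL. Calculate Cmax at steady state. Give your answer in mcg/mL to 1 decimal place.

τ/t½ = 66/21 ≈ 3.1429, so fraction remaining f = (1/2)^(66/21) ≈ 0.1132.
Accumulation ratio R = 1/(1 − f) ≈ 1/0.8868 ≈ 1.1276.
Single-dose peak C₀ = D/Vd = 1486/55 ≈ 27.018 mcg/mL.
Cmax,ss = C₀/(1 − f) ≈ 27.018/0.8868 ≈ 30.467 mcg/mL.
Peak 30.5 mcg/mL vs MTC 40 mcg/mL: below toxic threshold.

30.5 mcg/mL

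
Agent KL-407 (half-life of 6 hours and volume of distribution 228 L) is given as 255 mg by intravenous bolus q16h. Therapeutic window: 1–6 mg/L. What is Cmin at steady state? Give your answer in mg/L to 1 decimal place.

k = ln2/t½ = ln2/6 ≈ 0.115525 h⁻¹; fraction remaining f = e^(−kτ) = e^(−0.115525×16) ≈ 0.1575.
Single-dose peak C₀ = D/Vd = 255/228 ≈ 1.118 mg/L.
Steady-state trough Cmin,ss = C₀·f/(1−f) ≈ 1.118 × 0.1575/0.8425 ≈ 0.209 mg/L.
Trough 0.2 mg/L vs MEC 1 mg/L: subtherapeutic.

0.2 mg/L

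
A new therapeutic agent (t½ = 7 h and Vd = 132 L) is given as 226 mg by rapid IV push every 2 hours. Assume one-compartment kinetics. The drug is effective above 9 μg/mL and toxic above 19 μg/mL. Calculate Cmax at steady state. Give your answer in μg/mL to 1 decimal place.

9.5 μg/mL

τ/t½ = 2/7 ≈ 0.28571, so fraction remaining f = (1/2)^(2/7) ≈ 0.8203.
At steady state, accumulation factor R = 1/(1 − e^(−kτ)) ≈ 5.5648.
Each bolus raises the concentration by D/Vd = 226/132 ≈ 1.712 μg/mL.
Steady-state peak Cmax,ss = C₀·R ≈ 1.712 × 5.5648 ≈ 9.527 μg/mL.
Peak 9.5 μg/mL vs MTC 19 μg/mL: below toxic threshold.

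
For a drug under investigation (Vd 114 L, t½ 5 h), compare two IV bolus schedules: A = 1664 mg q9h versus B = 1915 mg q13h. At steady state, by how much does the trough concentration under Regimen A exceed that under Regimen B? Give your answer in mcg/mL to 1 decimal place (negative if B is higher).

Regimen A: f = (1/2)^(9/5) ≈ 0.2872; Cmin,ss = (1664/114)·f/(1−f) ≈ 5.881 mcg/mL.
Regimen B: f = (1/2)^(13/5) ≈ 0.1649; Cmin,ss = (1915/114)·f/(1−f) ≈ 3.317 mcg/mL.
Difference ≈ 5.881 − 3.317 ≈ 2.564 mcg/mL.

2.6 mcg/mL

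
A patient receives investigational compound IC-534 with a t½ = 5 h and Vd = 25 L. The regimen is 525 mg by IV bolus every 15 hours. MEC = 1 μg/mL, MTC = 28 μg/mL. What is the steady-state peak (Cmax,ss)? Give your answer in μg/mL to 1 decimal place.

24.0 μg/mL

τ = 15 h = 3 half-lives, so f = (1/2)^3 = 0.125.
At steady state, R = 1/(1 − 0.125) = 8/7.
Single-dose peak C₀ = D/Vd = 525/25 = 21 μg/mL.
Steady-state peak Cmax,ss = C₀·R = 21 × 8/7 ≈ 24.000 μg/mL.
Peak 24.0 μg/mL vs MTC 28 μg/mL: below toxic threshold.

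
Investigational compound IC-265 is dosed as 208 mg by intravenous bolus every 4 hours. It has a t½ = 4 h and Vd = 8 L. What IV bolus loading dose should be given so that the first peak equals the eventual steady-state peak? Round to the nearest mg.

f = (1/2)^(4/4) ≈ 0.500000; accumulation ratio R = 1/(1−f) ≈ 2.00000.
Loading dose to hit Cmax,ss on first dose: D_load = D_maint·R ≈ 208 × 2.00000 ≈ 416.00 mg.

416 mg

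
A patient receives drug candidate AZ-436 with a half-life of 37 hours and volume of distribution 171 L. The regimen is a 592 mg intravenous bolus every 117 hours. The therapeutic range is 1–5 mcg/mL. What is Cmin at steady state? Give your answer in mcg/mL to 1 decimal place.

0.4 mcg/mL

τ/t½ = 117/37 ≈ 3.1622, so fraction remaining f = (1/2)^(117/37) ≈ 0.1117.
At steady state, accumulation factor R = 1/(1 − e^(−kτ)) ≈ 1.1257.
Each bolus raises the concentration by D/Vd = 592/171 ≈ 3.462 mcg/mL.
Steady-state peak Cmax,ss = C₀·R ≈ 3.462 × 1.1257 ≈ 3.897 mcg/mL.
Steady-state trough Cmin,ss = Cmax,ss·f ≈ 3.897 × 0.1117 ≈ 0.435 mcg/mL.
Trough 0.4 mcg/mL vs MEC 1 mcg/mL: subtherapeutic.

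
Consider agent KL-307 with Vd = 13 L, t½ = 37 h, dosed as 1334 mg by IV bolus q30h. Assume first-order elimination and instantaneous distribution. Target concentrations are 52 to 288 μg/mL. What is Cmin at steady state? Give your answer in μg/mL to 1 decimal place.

136.1 μg/mL

τ/t½ = 30/37 ≈ 0.81081, so fraction remaining f = (1/2)^(30/37) ≈ 0.5701.
Single-dose peak C₀ = D/Vd = 1334/13 ≈ 102.615 μg/mL.
Steady-state trough Cmin,ss = C₀·f/(1−f) ≈ 102.615 × 0.5701/0.4299 ≈ 136.080 μg/mL.
Trough 136.1 μg/mL vs MEC 52 μg/mL: adequate.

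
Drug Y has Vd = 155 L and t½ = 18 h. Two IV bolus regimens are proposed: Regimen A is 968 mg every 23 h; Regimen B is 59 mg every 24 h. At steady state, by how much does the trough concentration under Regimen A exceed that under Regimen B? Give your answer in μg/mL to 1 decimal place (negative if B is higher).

Regimen A: f = (1/2)^(23/18) ≈ 0.4124; Cmin,ss = (968/155)·f/(1−f) ≈ 4.383 μg/mL.
Regimen B: f = (1/2)^(24/18) ≈ 0.3969; Cmin,ss = (59/155)·f/(1−f) ≈ 0.251 μg/mL.
Difference ≈ 4.383 − 0.251 ≈ 4.132 μg/mL.

4.1 μg/mL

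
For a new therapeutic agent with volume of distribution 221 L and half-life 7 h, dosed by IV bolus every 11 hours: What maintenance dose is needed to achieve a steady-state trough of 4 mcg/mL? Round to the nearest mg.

1743 mg

τ/t½ = 11/7 ≈ 1.5714, so f = (1/2)^(11/7) ≈ 0.336475.
Cmin,ss = (D/Vd)·f/(1−f), so D = Cmin,ss·Vd·(1−f)/f.
D = 4 × 221 × (1−f)/f ≈ 4 × 221 × 1.97199 ≈ 1743.24 mg.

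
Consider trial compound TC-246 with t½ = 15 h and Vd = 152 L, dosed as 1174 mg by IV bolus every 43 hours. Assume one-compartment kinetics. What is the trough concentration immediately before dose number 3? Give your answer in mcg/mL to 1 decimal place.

f = (1/2)^(τ/t½) = (1/2)^(43/15) ≈ 0.1371.
C₀ = D/Vd = 1174/152 ≈ 7.724 mcg/mL.
Before the 3rd dose, 2 doses have been given. Superposition: Cmin = C₀·(f + f²).
≈ 7.724 × (0.1371 + 0.0188) ≈ 7.724 × 0.1559 ≈ 1.204 mcg/mL.

1.2 mcg/mL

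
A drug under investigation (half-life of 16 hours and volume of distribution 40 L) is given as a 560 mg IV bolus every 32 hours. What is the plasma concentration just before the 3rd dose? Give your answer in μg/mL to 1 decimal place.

4.4 μg/mL

f = (1/2)^(τ/t½) = (1/2)^(32/16) ≈ 0.2500.
C₀ = D/Vd = 560/40 ≈ 14.000 μg/mL.
Before the 3rd dose, 2 doses have been given. Superposition: Cmin = C₀·(f + f²).
≈ 14.000 × (0.2500 + 0.0625) ≈ 14.000 × 0.3125 ≈ 4.375 μg/mL.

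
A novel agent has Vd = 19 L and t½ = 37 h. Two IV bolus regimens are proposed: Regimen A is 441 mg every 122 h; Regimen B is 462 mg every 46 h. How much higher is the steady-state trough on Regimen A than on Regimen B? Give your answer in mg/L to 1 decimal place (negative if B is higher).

-15.2 mg/L

Regimen A: f = (1/2)^(122/37) ≈ 0.1017; Cmin,ss = (441/19)·f/(1−f) ≈ 2.628 mg/L.
Regimen B: f = (1/2)^(46/37) ≈ 0.4224; Cmin,ss = (462/19)·f/(1−f) ≈ 17.782 mg/L.
Difference ≈ 2.628 − 17.782 ≈ -15.154 mg/L.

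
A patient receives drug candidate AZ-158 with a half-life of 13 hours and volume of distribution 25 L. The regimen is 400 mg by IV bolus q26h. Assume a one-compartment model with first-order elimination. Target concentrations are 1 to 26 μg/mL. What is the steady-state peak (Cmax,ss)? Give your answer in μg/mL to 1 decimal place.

The dosing interval is 2 half-lives, so f = 2^(−2) = 0.25.
Accumulation ratio R = 1/(1 − f) = 1/0.75 = 4/3.
Single-dose peak C₀ = D/Vd = 400/25 = 16 μg/mL.
Steady-state peak Cmax,ss = C₀·R = 16 × 4/3 ≈ 21.333 μg/mL.
Peak 21.3 μg/mL vs MTC 26 μg/mL: below toxic threshold.

21.3 μg/mL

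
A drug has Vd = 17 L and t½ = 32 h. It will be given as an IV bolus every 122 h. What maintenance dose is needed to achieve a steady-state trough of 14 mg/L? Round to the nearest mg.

3106 mg

τ/t½ = 122/32 ≈ 3.8125, so f = (1/2)^(122/32) ≈ 0.071174.
Cmin,ss = (D/Vd)·f/(1−f), so D = Cmin,ss·Vd·(1−f)/f.
D = 14 × 17 × (1−f)/f ≈ 14 × 17 × 13.05007 ≈ 3105.92 mg.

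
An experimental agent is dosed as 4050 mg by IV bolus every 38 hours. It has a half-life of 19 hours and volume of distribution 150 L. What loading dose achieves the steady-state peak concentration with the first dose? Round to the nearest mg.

5400 mg

f = (1/2)^(38/19) ≈ 0.250000; accumulation ratio R = 1/(1−f) ≈ 1.33333.
Loading dose to hit Cmax,ss on first dose: D_load = D_maint·R ≈ 4050 × 1.33333 ≈ 5399.99 mg.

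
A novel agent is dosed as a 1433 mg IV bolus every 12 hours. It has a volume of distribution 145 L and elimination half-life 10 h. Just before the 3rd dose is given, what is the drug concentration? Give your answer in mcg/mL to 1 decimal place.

6.2 mcg/mL

f = (1/2)^(τ/t½) = (1/2)^(12/10) ≈ 0.4353.
C₀ = D/Vd = 1433/145 ≈ 9.883 mcg/mL.
Before the 3rd dose, 2 doses have been given. Superposition: Cmin = C₀·(f + f²).
≈ 9.883 × (0.4353 + 0.1895) ≈ 9.883 × 0.6248 ≈ 6.175 mcg/mL.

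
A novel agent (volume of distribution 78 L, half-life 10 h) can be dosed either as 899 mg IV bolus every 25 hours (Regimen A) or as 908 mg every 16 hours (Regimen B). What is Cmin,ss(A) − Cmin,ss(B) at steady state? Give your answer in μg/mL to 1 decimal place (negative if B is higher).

Regimen A: f = (1/2)^(25/10) ≈ 0.1768; Cmin,ss = (899/78)·f/(1−f) ≈ 2.475 μg/mL.
Regimen B: f = (1/2)^(16/10) ≈ 0.3299; Cmin,ss = (908/78)·f/(1−f) ≈ 5.731 μg/mL.
Difference ≈ 2.475 − 5.731 ≈ -3.256 μg/mL.

-3.3 μg/mL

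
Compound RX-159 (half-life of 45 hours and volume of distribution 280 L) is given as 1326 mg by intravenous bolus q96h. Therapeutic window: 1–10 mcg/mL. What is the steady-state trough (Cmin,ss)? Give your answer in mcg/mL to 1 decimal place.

k = ln2/t½ = ln2/45 ≈ 0.015403 h⁻¹; fraction remaining f = e^(−kτ) = e^(−0.015403×96) ≈ 0.2279.
Accumulation ratio R = 1/(1 − f) ≈ 1/0.7721 ≈ 1.2952.
Each bolus raises the concentration by D/Vd = 1326/280 ≈ 4.736 mcg/mL.
Cmax,ss = C₀/(1 − f) ≈ 4.736/0.7721 ≈ 6.134 mcg/mL.
One interval later, Cmin,ss = Cmax,ss·e^(−kτ) ≈ 6.134 × 0.2279 ≈ 1.398 mcg/mL.
Trough 1.4 mcg/mL vs MEC 1 mcg/mL: adequate.

1.4 mcg/mL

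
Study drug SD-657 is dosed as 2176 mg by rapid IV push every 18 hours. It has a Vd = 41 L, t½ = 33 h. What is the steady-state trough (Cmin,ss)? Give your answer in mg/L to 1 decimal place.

115.5 mg/L

k = ln2/t½ = ln2/33 ≈ 0.021004 h⁻¹; fraction remaining f = e^(−kτ) = e^(−0.021004×18) ≈ 0.6852.
At steady state, accumulation factor R = 1/(1 − e^(−kτ)) ≈ 3.1766.
Each bolus raises the concentration by D/Vd = 2176/41 ≈ 53.073 mg/L.
Steady-state peak Cmax,ss = C₀·R ≈ 53.073 × 3.1766 ≈ 168.592 mg/L.
One interval later, Cmin,ss = Cmax,ss·e^(−kτ) ≈ 168.592 × 0.6852 ≈ 115.519 mg/L.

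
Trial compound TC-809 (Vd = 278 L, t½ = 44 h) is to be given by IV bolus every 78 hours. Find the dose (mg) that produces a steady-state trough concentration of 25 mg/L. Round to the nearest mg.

16798 mg

τ/t½ = 78/44 ≈ 1.7727, so f = (1/2)^(78/44) ≈ 0.292655.
Cmin,ss = (D/Vd)·f/(1−f), so D = Cmin,ss·Vd·(1−f)/f.
D = 25 × 278 × (1−f)/f ≈ 25 × 278 × 2.41699 ≈ 16798.08 mg.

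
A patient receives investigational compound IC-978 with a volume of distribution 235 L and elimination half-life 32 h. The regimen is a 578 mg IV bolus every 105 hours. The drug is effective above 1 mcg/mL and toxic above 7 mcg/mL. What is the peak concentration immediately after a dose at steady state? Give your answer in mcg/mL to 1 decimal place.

2.7 mcg/mL

Over one 105-h interval, 105/32 ≈ 3.2812 half-lives elapse, leaving f ≈ 0.1029 of each dose.
Accumulation ratio R = 1/(1 − f) ≈ 1/0.8971 ≈ 1.1147.
Single-dose peak C₀ = D/Vd = 578/235 ≈ 2.460 mcg/mL.
Cmax,ss = C₀/(1 − f) ≈ 2.460/0.8971 ≈ 2.742 mcg/mL.
Peak 2.7 mcg/mL vs MTC 7 mcg/mL: below toxic threshold.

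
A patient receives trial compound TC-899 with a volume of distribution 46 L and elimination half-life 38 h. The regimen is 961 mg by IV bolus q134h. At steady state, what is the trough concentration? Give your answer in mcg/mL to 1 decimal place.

2.0 mcg/mL

Over one 134-h interval, 134/38 ≈ 3.5263 half-lives elapse, leaving f ≈ 0.0868 of each dose.
Each bolus raises the concentration by D/Vd = 961/46 ≈ 20.891 mcg/mL.
Steady-state trough Cmin,ss = C₀·f/(1−f) ≈ 20.891 × 0.0868/0.9132 ≈ 1.986 mcg/mL.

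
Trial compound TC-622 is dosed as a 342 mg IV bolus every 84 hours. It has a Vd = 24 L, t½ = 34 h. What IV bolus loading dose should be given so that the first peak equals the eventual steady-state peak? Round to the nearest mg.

f = (1/2)^(84/34) ≈ 0.180418; accumulation ratio R = 1/(1−f) ≈ 1.22013.
Loading dose to hit Cmax,ss on first dose: D_load = D_maint·R ≈ 342 × 1.22013 ≈ 417.28 mg.

417 mg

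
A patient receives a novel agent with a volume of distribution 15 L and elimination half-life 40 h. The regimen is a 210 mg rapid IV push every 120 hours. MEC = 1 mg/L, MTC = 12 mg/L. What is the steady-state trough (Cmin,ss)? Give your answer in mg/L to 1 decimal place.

2.0 mg/L

τ = 120 h = 3 half-lives, so f = (1/2)^3 = 0.125.
Accumulation ratio R = 1/(1 − f) = 1/0.875 = 8/7.
Single-dose peak C₀ = D/Vd = 210/15 = 14 mg/L.
Steady-state peak Cmax,ss = C₀·R = 14 × 8/7 ≈ 16.000 mg/L.
Steady-state trough Cmin,ss = Cmax,ss·f ≈ 16.000 × 0.125 ≈ 2.000 mg/L.
Trough 2.0 mg/L vs MEC 1 mg/L: adequate.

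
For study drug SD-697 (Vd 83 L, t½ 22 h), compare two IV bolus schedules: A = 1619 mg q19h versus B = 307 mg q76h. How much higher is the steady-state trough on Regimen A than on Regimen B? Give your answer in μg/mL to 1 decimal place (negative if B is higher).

23.4 μg/mL

Regimen A: f = (1/2)^(19/22) ≈ 0.5496; Cmin,ss = (1619/83)·f/(1−f) ≈ 23.802 μg/mL.
Regimen B: f = (1/2)^(76/22) ≈ 0.0912; Cmin,ss = (307/83)·f/(1−f) ≈ 0.371 μg/mL.
Difference ≈ 23.802 − 0.371 ≈ 23.431 μg/mL.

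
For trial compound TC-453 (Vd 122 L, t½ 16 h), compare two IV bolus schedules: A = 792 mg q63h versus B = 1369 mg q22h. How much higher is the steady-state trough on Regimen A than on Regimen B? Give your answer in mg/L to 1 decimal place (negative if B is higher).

-6.6 mg/L

Regimen A: f = (1/2)^(63/16) ≈ 0.0653; Cmin,ss = (792/122)·f/(1−f) ≈ 0.454 mg/L.
Regimen B: f = (1/2)^(22/16) ≈ 0.3856; Cmin,ss = (1369/122)·f/(1−f) ≈ 7.043 mg/L.
Difference ≈ 0.454 − 7.043 ≈ -6.589 mg/L.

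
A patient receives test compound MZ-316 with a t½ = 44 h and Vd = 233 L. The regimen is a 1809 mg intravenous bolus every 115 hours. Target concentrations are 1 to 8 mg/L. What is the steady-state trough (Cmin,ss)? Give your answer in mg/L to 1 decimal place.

1.5 mg/L

τ/t½ = 115/44 ≈ 2.6136, so fraction remaining f = (1/2)^(115/44) ≈ 0.1634.
At steady state, accumulation factor R = 1/(1 − e^(−kτ)) ≈ 1.1953.
Each bolus raises the concentration by D/Vd = 1809/233 ≈ 7.764 mg/L.
Steady-state peak Cmax,ss = C₀·R ≈ 7.764 × 1.1953 ≈ 9.280 mg/L.
One interval later, Cmin,ss = Cmax,ss·e^(−kτ) ≈ 9.280 × 0.1634 ≈ 1.516 mg/L.
Trough 1.5 mg/L vs MEC 1 mg/L: adequate.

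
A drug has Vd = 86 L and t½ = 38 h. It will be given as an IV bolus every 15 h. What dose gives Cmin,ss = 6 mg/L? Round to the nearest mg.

τ/t½ = 15/38 ≈ 0.39474, so f = (1/2)^(15/38) ≈ 0.760628.
Cmin,ss = (D/Vd)·f/(1−f), so D = Cmin,ss·Vd·(1−f)/f.
D = 6 × 86 × (1−f)/f ≈ 6 × 86 × 0.31470 ≈ 162.39 mg.

162 mg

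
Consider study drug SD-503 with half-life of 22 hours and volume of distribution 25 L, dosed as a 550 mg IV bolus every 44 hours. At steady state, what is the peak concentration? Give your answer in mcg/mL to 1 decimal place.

τ = 44 h = 2 half-lives, so f = (1/2)^2 = 0.25.
At steady state, R = 1/(1 − 0.25) = 4/3.
Single-dose peak C₀ = D/Vd = 550/25 = 22 mcg/mL.
Steady-state peak Cmax,ss = C₀·R = 22 × 4/3 ≈ 29.333 mcg/mL.

29.3 mcg/mL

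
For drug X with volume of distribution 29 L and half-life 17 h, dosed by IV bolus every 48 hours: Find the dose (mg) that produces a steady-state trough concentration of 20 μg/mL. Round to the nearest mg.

τ/t½ = 48/17 ≈ 2.8235, so f = (1/2)^(48/17) ≈ 0.141264.
Cmin,ss = (D/Vd)·f/(1−f), so D = Cmin,ss·Vd·(1−f)/f.
D = 20 × 29 × (1−f)/f ≈ 20 × 29 × 6.07894 ≈ 3525.79 mg.

3526 mg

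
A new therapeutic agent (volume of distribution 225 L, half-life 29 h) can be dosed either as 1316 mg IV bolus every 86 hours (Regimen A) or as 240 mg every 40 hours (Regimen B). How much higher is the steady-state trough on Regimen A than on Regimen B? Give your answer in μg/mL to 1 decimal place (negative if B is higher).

0.2 μg/mL

Regimen A: f = (1/2)^(86/29) ≈ 0.1280; Cmin,ss = (1316/225)·f/(1−f) ≈ 0.859 μg/mL.
Regimen B: f = (1/2)^(40/29) ≈ 0.3844; Cmin,ss = (240/225)·f/(1−f) ≈ 0.666 μg/mL.
Difference ≈ 0.859 − 0.666 ≈ 0.193 μg/mL.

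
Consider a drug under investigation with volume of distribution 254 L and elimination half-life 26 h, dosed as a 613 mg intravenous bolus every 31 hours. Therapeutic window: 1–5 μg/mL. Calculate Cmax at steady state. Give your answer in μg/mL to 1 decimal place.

τ/t½ = 31/26 ≈ 1.1923, so fraction remaining f = (1/2)^(31/26) ≈ 0.4376.
At steady state, accumulation factor R = 1/(1 − e^(−kτ)) ≈ 1.7781.
Each bolus raises the concentration by D/Vd = 613/254 ≈ 2.413 μg/mL.
Steady-state peak Cmax,ss = C₀·R ≈ 2.413 × 1.7781 ≈ 4.291 μg/mL.
Peak 4.3 μg/mL vs MTC 5 μg/mL: below toxic threshold.

4.3 μg/mL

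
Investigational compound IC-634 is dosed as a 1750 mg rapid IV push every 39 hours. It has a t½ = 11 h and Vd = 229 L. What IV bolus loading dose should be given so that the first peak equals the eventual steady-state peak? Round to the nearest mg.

f = (1/2)^(39/11) ≈ 0.085647; accumulation ratio R = 1/(1−f) ≈ 1.09367.
Loading dose to hit Cmax,ss on first dose: D_load = D_maint·R ≈ 1750 × 1.09367 ≈ 1913.92 mg.

1914 mg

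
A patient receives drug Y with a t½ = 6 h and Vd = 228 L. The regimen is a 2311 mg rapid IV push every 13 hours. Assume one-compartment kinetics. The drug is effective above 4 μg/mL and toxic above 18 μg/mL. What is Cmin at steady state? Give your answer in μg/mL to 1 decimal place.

2.9 μg/mL

Over one 13-h interval, 13/6 ≈ 2.1667 half-lives elapse, leaving f ≈ 0.2227 of each dose.
At steady state, accumulation factor R = 1/(1 − e^(−kτ)) ≈ 1.2865.
Single-dose peak C₀ = D/Vd = 2311/228 ≈ 10.136 μg/mL.
Cmax,ss = C₀/(1 − f) ≈ 10.136/0.7773 ≈ 13.040 μg/mL.
Steady-state trough Cmin,ss = Cmax,ss·f ≈ 13.040 × 0.2227 ≈ 2.904 μg/mL.
Trough 2.9 μg/mL vs MEC 4 μg/mL: subtherapeutic.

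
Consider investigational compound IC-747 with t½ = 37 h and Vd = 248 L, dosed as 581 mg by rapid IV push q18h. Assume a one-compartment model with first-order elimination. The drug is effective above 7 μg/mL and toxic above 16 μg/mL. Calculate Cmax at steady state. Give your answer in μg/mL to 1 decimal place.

8.2 μg/mL

k = ln2/t½ = ln2/37 ≈ 0.018734 h⁻¹; fraction remaining f = e^(−kτ) = e^(−0.018734×18) ≈ 0.7138.
At steady state, accumulation factor R = 1/(1 − e^(−kτ)) ≈ 3.4941.
Each bolus raises the concentration by D/Vd = 581/248 ≈ 2.343 μg/mL.
Steady-state peak Cmax,ss = C₀·R ≈ 2.343 × 3.4941 ≈ 8.187 μg/mL.
Peak 8.2 μg/mL vs MTC 16 μg/mL: below toxic threshold.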